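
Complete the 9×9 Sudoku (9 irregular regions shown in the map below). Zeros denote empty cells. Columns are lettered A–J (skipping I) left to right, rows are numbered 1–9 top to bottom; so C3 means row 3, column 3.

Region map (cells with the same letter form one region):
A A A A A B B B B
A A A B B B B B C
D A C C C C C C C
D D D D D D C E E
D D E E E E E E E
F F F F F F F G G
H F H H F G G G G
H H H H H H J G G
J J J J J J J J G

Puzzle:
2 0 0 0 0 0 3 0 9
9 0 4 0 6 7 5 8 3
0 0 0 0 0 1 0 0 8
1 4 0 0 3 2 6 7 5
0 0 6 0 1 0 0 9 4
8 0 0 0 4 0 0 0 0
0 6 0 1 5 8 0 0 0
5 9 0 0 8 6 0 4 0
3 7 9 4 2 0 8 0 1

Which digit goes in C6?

1

E1 = 7: row 1 has {2,3,9}; col 5 has {1,2,3,4,5,6,8}; region has {2,4,9} → only 7 remains.
F1 = 4: row 1 has {2,3,7,9}; col 6 has {1,2,6,7,8}; region has {3,5,6,7,8,9} → only 4 remains.
H1 = 1: row 1 has {2,3,4,7,9}; col 8 has {4,7,8,9}; region has {3,4,5,6,7,8,9} → only 1 remains.
B2 = 1: row 2 has {3,4,5,6,7,8,9}; col 2 has {4,6,7,9}; region has {2,4,7,9} → only 1 remains.
D2 = 2: row 2 has {1,3,4,5,6,7,8,9}; col 4 has {1,4}; region has {1,3,4,5,6,7,8,9} → only 2 remains.
E3 = 9: row 3 has {1,8}; col 5 has {1,2,3,4,5,6,7,8}; region has {1,3,6,8} → only 9 remains.
C4 = 8: row 4 has {1,2,3,4,5,6,7}; col 3 has {4,6,9}; region has {1,2,3,4} → only 8 remains.
D4 = 9: row 4 has {1,2,3,4,5,6,7,8}; col 4 has {1,2,4}; region has {1,2,3,4,8} → only 9 remains.
A5 = 7: row 5 has {1,4,6,9}; col 1 has {1,2,3,5,8,9}; region has {1,2,3,4,8,9} → only 7 remains.
B5 = 5: row 5 has {1,4,6,7,9}; col 2 has {1,4,6,7,9}; region has {1,2,3,4,7,8,9} → only 5 remains.
F5 = 3: row 5 has {1,4,5,6,7,9}; col 6 has {1,2,4,6,7,8}; region has {1,4,5,6,7,9} → only 3 remains.
G5 = 2: row 5 has {1,3,4,5,6,7,9}; col 7 has {3,5,6,8}; region has {1,3,4,5,6,7,9} → only 2 remains.
F6 = 9: row 6 has {4,8}; col 6 has {1,2,3,4,6,7,8}; region has {4,5,6,8} → only 9 remains.
A7 = 4: row 7 has {1,5,6,8}; col 1 has {1,2,3,5,7,8,9}; region has {1,5,6,8,9} → only 4 remains.
G8 = 1: row 8 has {4,5,6,8,9}; col 7 has {2,3,5,6,8}; region has {2,3,4,7,8,9} → only 1 remains.
F9 = 5: row 9 has {1,2,3,4,7,8,9}; col 6 has {1,2,3,4,6,7,8,9}; region has {1,2,3,4,7,8,9} → only 5 remains.
H9 = 6: row 9 has {1,2,3,4,5,7,8,9}; col 8 has {1,4,7,8,9}; region has {1,2,3,4,5,7,8,9} → only 6 remains.
B1 = 8: row 1 has {1,2,3,4,7,9}; col 2 has {1,4,5,6,7,9}; region has {1,2,4,7,9} → only 8 remains.
C1 = 5: row 1 has {1,2,3,4,7,8,9}; col 3 has {4,6,8,9}; region has {1,2,4,7,8,9} → only 5 remains.
D1 = 6: row 1 has {1,2,3,4,5,7,8,9}; col 4 has {1,2,4,9}; region has {1,2,4,5,7,8,9} → only 6 remains.
A3 = 6: row 3 has {1,8,9}; col 1 has {1,2,3,4,5,7,8,9}; region has {1,2,3,4,5,7,8,9} → only 6 remains.
B3 = 3: row 3 has {1,6,8,9}; col 2 has {1,4,5,6,7,8,9}; region has {1,2,4,5,6,7,8,9} → only 3 remains.
D5 = 8: row 5 has {1,2,3,4,5,6,7,9}; col 4 has {1,2,4,6,9}; region has {1,2,3,4,5,6,7,9} → only 8 remains.
B6 = 2: row 6 has {4,8,9}; col 2 has {1,3,4,5,6,7,8,9}; region has {4,5,6,8,9} → only 2 remains.
G6 = 7: row 6 has {2,4,8,9}; col 7 has {1,2,3,5,6,8}; region has {2,4,5,6,8,9} → only 7 remains.
J6 = 6: row 6 has {2,4,7,8,9}; col 9 has {1,3,4,5,8,9}; region has {1,4,8} → only 6 remains.
G7 = 9: row 7 has {1,4,5,6,8}; col 7 has {1,2,3,5,6,7,8}; region has {1,4,6,8} → only 9 remains.
G3 = 4: row 3 has {1,3,6,8,9}; col 7 has {1,2,3,5,6,7,8,9}; region has {1,3,6,8,9} → only 4 remains.
D6 = 3: row 6 has {2,4,6,7,8,9}; col 4 has {1,2,4,6,8,9}; region has {2,4,5,6,7,8,9} → only 3 remains.
H6 = 5: row 6 has {2,3,4,6,7,8,9}; col 8 has {1,4,6,7,8,9}; region has {1,4,6,8,9} → only 5 remains.
D8 = 7: row 8 has {1,4,5,6,8,9}; col 4 has {1,2,3,4,6,8,9}; region has {1,4,5,6,8,9} → only 7 remains.
J8 = 2: row 8 has {1,4,5,6,7,8,9}; col 9 has {1,3,4,5,6,8,9}; region has {1,4,5,6,8,9} → only 2 remains.
D3 = 5: row 3 has {1,3,4,6,8,9}; col 4 has {1,2,3,4,6,7,8,9}; region has {1,3,4,6,8,9} → only 5 remains.
H3 = 2: row 3 has {1,3,4,5,6,8,9}; col 8 has {1,4,5,6,7,8,9}; region has {1,3,4,5,6,8,9} → only 2 remains.
C6 = 1: row 6 has {2,3,4,5,6,7,8,9}; col 3 has {4,5,6,8,9}; region has {2,3,4,5,6,7,8,9} → only 1 remains.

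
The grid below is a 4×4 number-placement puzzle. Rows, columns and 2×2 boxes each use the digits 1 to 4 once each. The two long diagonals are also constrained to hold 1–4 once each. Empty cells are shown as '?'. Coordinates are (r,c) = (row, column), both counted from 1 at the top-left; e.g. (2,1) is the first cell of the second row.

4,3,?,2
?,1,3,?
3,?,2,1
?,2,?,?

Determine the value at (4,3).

(1,3) = 1: row 1 has {2,3,4}; col 3 has {2,3}; box has {2,3} → only 1 remains.
(2,1) = 2: row 2 has {1,3}; col 1 has {3,4}; box has {1,3,4} → only 2 remains.
(2,4) = 4: row 2 has {1,2,3}; col 4 has {1,2}; box has {1,2,3} → only 4 remains.
(3,2) = 4: row 3 has {1,2,3}; col 2 has {1,2,3}; box has {2,3}; anti-diagonal has {2,3} → only 4 remains.
(4,1) = 1: row 4 has {2}; col 1 has {2,3,4}; box has {2,3,4}; anti-diagonal has {2,3,4} → only 1 remains.
(4,3) = 4: row 4 has {1,2}; col 3 has {1,2,3}; box has {1,2} → only 4 remains.

4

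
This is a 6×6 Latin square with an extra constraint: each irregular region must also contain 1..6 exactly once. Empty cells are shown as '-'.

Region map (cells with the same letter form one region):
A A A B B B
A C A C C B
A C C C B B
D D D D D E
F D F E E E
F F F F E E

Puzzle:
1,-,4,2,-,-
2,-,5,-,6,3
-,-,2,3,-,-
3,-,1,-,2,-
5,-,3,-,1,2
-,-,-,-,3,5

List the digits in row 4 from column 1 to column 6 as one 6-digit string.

r1c5 = 5 (sole candidate).
r1c6 = 6 (sole candidate).
r3c1 = 6 (sole candidate).
r3c5 = 4 (sole candidate).
r3c6 = 1 (sole candidate).
r4c6 = 4: row 4 has {1,2,3}; col 6 has {1,2,3,5,6}; region has {1,2,3,5} → only 4 remains.
r5c4 = 6 (sole candidate).
r6c1 = 4 (sole candidate).
r6c3 = 6 (sole candidate).
r6c4 = 1 (sole candidate).
r1c2 = 3 (sole candidate).
r2c4 = 4 (sole candidate).
r3c2 = 5 (sole candidate).
r4c2 = 6: row 4 has {1,2,3,4}; col 2 has {3,5}; region has {1,2,3} → only 6 remains.
r4c4 = 5: row 4 has {1,2,3,4,6}; col 4 has {1,2,3,4,6}; region has {1,2,3,6} → only 5 remains.

361524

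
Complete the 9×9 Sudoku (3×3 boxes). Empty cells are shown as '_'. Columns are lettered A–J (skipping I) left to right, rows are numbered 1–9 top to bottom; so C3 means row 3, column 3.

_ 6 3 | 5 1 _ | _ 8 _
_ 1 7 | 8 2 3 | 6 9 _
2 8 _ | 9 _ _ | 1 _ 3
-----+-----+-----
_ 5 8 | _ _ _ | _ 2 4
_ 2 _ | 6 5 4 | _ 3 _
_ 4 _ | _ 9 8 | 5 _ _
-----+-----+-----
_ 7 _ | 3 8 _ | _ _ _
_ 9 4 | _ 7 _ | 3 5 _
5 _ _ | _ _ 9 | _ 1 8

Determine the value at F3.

6

F1 = 7: row 1 has {1,3,5,6,8}; col 6 has {3,4,8,9}; box has {1,2,3,5,8,9} → only 7 remains.
J1 = 2: row 1 has {1,3,5,6,7,8}; col 9 has {3,4,8}; box has {1,3,6,8,9} → only 2 remains.
A2 = 4: row 2 has {1,2,3,6,7,8,9}; col 1 has {2,5}; box has {1,2,3,6,7,8} → only 4 remains.
J2 = 5: row 2 has {1,2,3,4,6,7,8,9}; col 9 has {2,3,4,8}; box has {1,2,3,6,8,9} → only 5 remains.
C3 = 5: row 3 has {1,2,3,8,9}; col 3 has {3,4,7,8}; box has {1,2,3,4,6,7,8} → only 5 remains.
F3 = 6: row 3 has {1,2,3,5,8,9}; col 6 has {3,4,7,8,9}; box has {1,2,3,5,7,8,9} → only 6 remains.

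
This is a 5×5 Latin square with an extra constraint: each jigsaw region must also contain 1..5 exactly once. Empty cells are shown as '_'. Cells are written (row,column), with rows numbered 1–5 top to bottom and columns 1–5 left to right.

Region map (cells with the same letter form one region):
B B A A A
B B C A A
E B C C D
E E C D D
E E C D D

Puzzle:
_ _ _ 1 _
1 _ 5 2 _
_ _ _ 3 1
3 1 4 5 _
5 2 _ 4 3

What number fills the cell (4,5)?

(1,3) = 3 (sole candidate).
(2,5) = 4 (sole candidate).
(3,1) = 4 (sole candidate).
(3,2) = 5 (sole candidate).
(3,3) = 2 (sole candidate).
(4,5) = 2: row 4 has {1,3,4,5}; col 5 has {1,3,4}; region has {1,3,4,5} → only 2 remains.

2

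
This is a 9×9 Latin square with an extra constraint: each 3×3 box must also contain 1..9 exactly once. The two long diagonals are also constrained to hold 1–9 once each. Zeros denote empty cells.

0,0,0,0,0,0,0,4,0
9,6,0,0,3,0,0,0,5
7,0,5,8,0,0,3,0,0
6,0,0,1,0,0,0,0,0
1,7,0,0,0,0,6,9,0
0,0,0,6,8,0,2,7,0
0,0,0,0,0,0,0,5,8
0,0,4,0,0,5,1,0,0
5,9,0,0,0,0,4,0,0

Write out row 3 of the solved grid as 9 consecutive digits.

row 5, column 4 = 5 (hidden single in row 5).
row 5, column 3 = 8 (hidden single in row 5).
row 1, column 5 = 5 (hidden single in row 1).
row 1, column 6 = 6 (hidden single in row 1).
row 6, column 9 = 1 (hidden single in row 6).
row 6, column 2 = 5 (hidden single in row 6).
row 4, column 7 = 5 (hidden single in row 4).
row 4, column 8 = 8 (hidden single in row 4).
row 2, column 7 = 8 (hidden single in row 2).
row 7, column 5 = 6 (hidden single in row 7).
row 8, column 9 = 6 (hidden single in row 8).
row 3, column 8 = 6: in row 3, 6 can only go here (every other open cell in that row sees a 6).
row 9, column 3 = 6 (hidden single in row 9).
row 9, column 6 = 8 (hidden single in row 9).
row 9, column 5 = 1 (hidden single in row 9).
row 6, column 1 = 4 (hidden single in column 1).
row 3, column 2 = 4: in column 2, 4 can only go here (every other open cell in that column sees a 4).
row 3, column 6 = 1: in row 3, 1 can only go here (every other open cell in that row sees a 1).
row 7, column 3 = 7 (hidden single in column 3).
row 7, column 7 = 9 (sole candidate).
row 1, column 7 = 7 (sole candidate).
row 6, column 6 = 3 (sole candidate).
row 8, column 8 = 2 (sole candidate).
row 9, column 8 = 3 (sole candidate).
row 9, column 9 = 7 (sole candidate).
row 1, column 1 = 8 (sole candidate).
row 2, column 8 = 1 (sole candidate).
row 5, column 5 = 4 (sole candidate).
row 5, column 6 = 2 (sole candidate).
row 5, column 9 = 3 (sole candidate).
row 6, column 3 = 9 (sole candidate).
row 7, column 6 = 4 (sole candidate).
row 8, column 1 = 3 (sole candidate).
row 8, column 2 = 8 (sole candidate).
row 9, column 4 = 2 (sole candidate).
row 1, column 4 = 9 (sole candidate).
row 1, column 9 = 2 (sole candidate).
row 2, column 3 = 2 (sole candidate).
row 2, column 6 = 7 (sole candidate).
row 3, column 5 = 2: row 3 has {1,3,4,5,6,7,8}; col 5 has {1,3,4,5,6,8}; box has {1,3,5,6,7,8,9} → only 2 remains.
row 3, column 9 = 9: row 3 has {1,2,3,4,5,6,7,8}; col 9 has {1,2,3,5,6,7,8}; box has {1,2,3,4,5,6,7,8} → only 9 remains.

745821369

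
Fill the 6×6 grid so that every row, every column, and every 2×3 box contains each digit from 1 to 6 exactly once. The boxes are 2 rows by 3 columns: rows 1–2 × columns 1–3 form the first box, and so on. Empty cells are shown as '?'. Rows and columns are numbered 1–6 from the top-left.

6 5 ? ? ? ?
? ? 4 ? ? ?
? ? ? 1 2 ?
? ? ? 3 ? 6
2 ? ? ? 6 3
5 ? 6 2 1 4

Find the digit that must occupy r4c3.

r1c4 = 4 (sole candidate).
r1c5 = 3 (sole candidate).
r2c5 = 5 (sole candidate).
r3c6 = 5 (sole candidate).
r4c5 = 4 (sole candidate).
r5c3 = 1 (sole candidate).
r5c4 = 5 (sole candidate).
r6c2 = 3 (sole candidate).
r1c3 = 2 (sole candidate).
r1c6 = 1 (sole candidate).
r2c2 = 1 (sole candidate).
r2c4 = 6 (sole candidate).
r2c6 = 2 (sole candidate).
r3c3 = 3 (sole candidate).
r4c1 = 1 (sole candidate).
r4c2 = 2 (sole candidate).
r4c3 = 5: row 4 has {1,2,3,4,6}; col 3 has {1,2,3,4,6}; box has {1,2,3} → only 5 remains.

5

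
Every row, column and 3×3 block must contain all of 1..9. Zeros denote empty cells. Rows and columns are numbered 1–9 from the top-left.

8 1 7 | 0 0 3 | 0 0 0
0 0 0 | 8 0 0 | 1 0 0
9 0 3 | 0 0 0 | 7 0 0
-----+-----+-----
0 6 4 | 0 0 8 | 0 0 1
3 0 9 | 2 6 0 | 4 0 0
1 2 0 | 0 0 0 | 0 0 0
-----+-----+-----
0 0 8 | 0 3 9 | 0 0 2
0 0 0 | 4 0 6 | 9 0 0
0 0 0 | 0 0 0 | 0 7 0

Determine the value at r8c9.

r6c3 = 5: row 6 has {1,2}; col 3 has {3,4,7,8,9}; box has {1,2,3,4,6,9} → only 5 remains.
r4c1 = 7: row 4 has {1,4,6,8}; col 1 has {1,3,8,9}; box has {1,2,3,4,5,6,9} → only 7 remains.
r5c2 = 8: row 5 has {2,3,4,6,9}; col 2 has {1,2,6}; box has {1,2,3,4,5,6,7,9} → only 8 remains.
r5c8 = 5: row 5 has {2,3,4,6,8,9}; col 8 has {7}; box has {1,4} → only 5 remains.
r5c9 = 7: row 5 has {2,3,4,5,6,8,9}; col 9 has {1,2}; box has {1,4,5} → only 7 remains.
r5c6 = 1: row 5 has {2,3,4,5,6,7,8,9}; col 6 has {3,6,8,9}; box has {2,6,8} → only 1 remains.
r9c2 = 9: in row 9, 9 can only go here (every other open cell in that row sees a 9).
r8c2 = 3: in column 2, 3 can only go here (every other open cell in that column sees a 3).
r8c5 = 7: in row 8, 7 can only go here (every other open cell in that row sees a 7).
r2c6 = 7: in row 2, 7 can only go here (every other open cell in that row sees a 7).
r6c6 = 4: row 6 has {1,2,5}; col 6 has {1,3,6,7,8,9}; box has {1,2,6,8} → only 4 remains.
r6c5 = 9: row 6 has {1,2,4,5}; col 5 has {3,6,7}; box has {1,2,4,6,8} → only 9 remains.
r4c5 = 5: row 4 has {1,4,6,7,8}; col 5 has {3,6,7,9}; box has {1,2,4,6,8,9} → only 5 remains.
r4c4 = 3: row 4 has {1,4,5,6,7,8}; col 4 has {2,4,8}; box has {1,2,4,5,6,8,9} → only 3 remains.
r4c7 = 2: row 4 has {1,3,4,5,6,7,8}; col 7 has {1,4,7,9}; box has {1,4,5,7} → only 2 remains.
r4c8 = 9: row 4 has {1,2,3,4,5,6,7,8}; col 8 has {5,7}; box has {1,2,4,5,7} → only 9 remains.
r6c4 = 7: row 6 has {1,2,4,5,9}; col 4 has {2,3,4,8}; box has {1,2,3,4,5,6,8,9} → only 7 remains.
r2c9 = 9: in row 2, 9 can only go here (every other open cell in that row sees a 9).
r1c4 = 9: in row 1, 9 can only go here (every other open cell in that row sees a 9).
r2c8 = 3: in row 2, 3 can only go here (every other open cell in that row sees a 3).
r7c2 = 7: in row 7, 7 can only go here (every other open cell in that row sees a 7).
r3c4 = 6: in column 4, 6 can only go here (every other open cell in that column sees a 6).
r3c5 = 1: in row 3, 1 can only go here (every other open cell in that row sees a 1).
r9c5 = 8: in column 5, 8 can only go here (every other open cell in that column sees an 8).
r6c7 = 8: in column 7, 8 can only go here (every other open cell in that column sees an 8).
r6c8 = 6: row 6 has {1,2,4,5,7,8,9}; col 8 has {3,5,7,9}; box has {1,2,4,5,7,8,9} → only 6 remains.
r6c9 = 3: row 6 has {1,2,4,5,6,7,8,9}; col 9 has {1,2,7,9}; box has {1,2,4,5,6,7,8,9} → only 3 remains.
r9c7 = 3: in row 9, 3 can only go here (every other open cell in that row sees a 3).
r3c6 = 5: in box 2, 5 can only go here (every other open cell in that box sees a 5).
r3c2 = 4: row 3 has {1,3,5,6,7,9}; col 2 has {1,2,3,6,7,8,9}; box has {1,3,7,8,9} → only 4 remains.
r3c9 = 8: row 3 has {1,3,4,5,6,7,9}; col 9 has {1,2,3,7,9}; box has {1,3,7,9} → only 8 remains.
r8c9 = 5: row 8 has {3,4,6,7,9}; col 9 has {1,2,3,7,8,9}; box has {2,3,7,9} → only 5 remains.

5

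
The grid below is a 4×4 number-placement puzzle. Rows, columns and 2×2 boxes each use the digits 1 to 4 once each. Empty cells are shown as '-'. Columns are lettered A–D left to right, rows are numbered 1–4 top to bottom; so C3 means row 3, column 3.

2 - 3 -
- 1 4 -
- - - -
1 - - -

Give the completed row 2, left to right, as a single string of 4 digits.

3142

B1 = 4 (sole candidate).
D1 = 1 (sole candidate).
A2 = 3: row 2 has {1,4}; col 1 has {1,2}; box has {1,2,4} → only 3 remains.
D2 = 2: row 2 has {1,3,4}; col 4 has {1}; box has {1,3,4} → only 2 remains.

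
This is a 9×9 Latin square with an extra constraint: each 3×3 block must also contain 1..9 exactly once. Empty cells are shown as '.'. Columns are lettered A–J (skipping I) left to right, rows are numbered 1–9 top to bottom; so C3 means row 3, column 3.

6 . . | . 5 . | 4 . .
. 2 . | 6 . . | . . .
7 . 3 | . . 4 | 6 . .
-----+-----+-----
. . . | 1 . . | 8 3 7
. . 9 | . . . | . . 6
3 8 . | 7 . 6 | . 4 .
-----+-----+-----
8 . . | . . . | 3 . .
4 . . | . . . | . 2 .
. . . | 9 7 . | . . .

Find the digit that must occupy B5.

C2 = 4 (hidden single in row 2).
B5 = 7: in row 5, 7 can only go here (every other open cell in that row sees a 7).

7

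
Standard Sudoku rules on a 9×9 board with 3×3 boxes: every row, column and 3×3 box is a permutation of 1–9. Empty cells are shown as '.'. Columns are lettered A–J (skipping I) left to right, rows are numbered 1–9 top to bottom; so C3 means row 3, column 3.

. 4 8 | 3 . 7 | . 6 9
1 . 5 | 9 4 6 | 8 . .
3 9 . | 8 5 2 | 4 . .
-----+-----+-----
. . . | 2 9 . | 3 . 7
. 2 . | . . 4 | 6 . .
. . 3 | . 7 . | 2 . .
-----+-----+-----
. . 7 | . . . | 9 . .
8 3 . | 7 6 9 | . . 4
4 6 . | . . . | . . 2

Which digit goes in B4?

5

A1 = 2 (sole candidate).
E1 = 1 (sole candidate).
G1 = 5 (sole candidate).
B2 = 7 (sole candidate).
J2 = 3 (sole candidate).
C3 = 6 (sole candidate).
J3 = 1 (sole candidate).
A7 = 5 (sole candidate).
B7 = 1 (sole candidate).
D7 = 4 (sole candidate).
C8 = 2 (sole candidate).
G8 = 1 (sole candidate).
H8 = 5 (sole candidate).
C9 = 9 (sole candidate).
G9 = 7 (sole candidate).
H2 = 2 (sole candidate).
H3 = 7 (sole candidate).
A4 = 6 (sole candidate).
C5 = 1 (sole candidate).
D5 = 5 (sole candidate).
J5 = 8 (sole candidate).
A6 = 9 (sole candidate).
J6 = 5 (sole candidate).
J7 = 6 (sole candidate).
D9 = 1 (sole candidate).
C4 = 4 (sole candidate).
H4 = 1 (sole candidate).
A5 = 7 (sole candidate).
E5 = 3 (sole candidate).
H5 = 9 (sole candidate).
B6 = 8 (sole candidate).
D6 = 6 (sole candidate).
F6 = 1 (sole candidate).
H6 = 4 (sole candidate).
E9 = 8 (sole candidate).
H9 = 3 (sole candidate).
B4 = 5: row 4 has {1,2,3,4,6,7,9}; col 2 has {1,2,3,4,6,7,8,9}; box has {1,2,3,4,6,7,8,9} → only 5 remains.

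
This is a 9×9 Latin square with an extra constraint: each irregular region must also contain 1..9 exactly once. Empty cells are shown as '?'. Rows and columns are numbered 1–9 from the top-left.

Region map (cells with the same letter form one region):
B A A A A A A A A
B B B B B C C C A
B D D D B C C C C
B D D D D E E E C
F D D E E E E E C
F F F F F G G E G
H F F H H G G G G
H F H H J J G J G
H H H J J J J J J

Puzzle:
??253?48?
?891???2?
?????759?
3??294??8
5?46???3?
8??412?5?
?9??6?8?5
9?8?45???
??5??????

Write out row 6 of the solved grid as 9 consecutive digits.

row 3, column 5 = 2: row 3 has {5,7,9}; col 5 has {1,3,4,6,9}; region has {1,3,8,9} → only 2 remains.
row 5, column 9 = 1: row 5 has {3,4,5,6}; col 9 has {5,8}; region has {2,5,7,8,9} → only 1 remains.
row 5, column 2 = 7: row 5 has {1,3,4,5,6}; col 2 has {8,9}; region has {2,4,9} → only 7 remains.
row 5, column 5 = 8: row 5 has {1,3,4,5,6,7}; col 5 has {1,2,3,4,6,9}; region has {3,4,5,6} → only 8 remains.
row 5, column 6 = 9: row 5 has {1,3,4,5,6,7,8}; col 6 has {2,4,5,7}; region has {3,4,5,6,8} → only 9 remains.
row 5, column 7 = 2: row 5 has {1,3,4,5,6,7,8,9}; col 7 has {4,5,8}; region has {3,4,5,6,8,9} → only 2 remains.
row 9, column 5 = 7: row 9 has {5}; col 5 has {1,2,3,4,6,8,9}; region has {4,5} → only 7 remains.
row 2, column 5 = 5: row 2 has {1,2,8,9}; col 5 has {1,2,3,4,6,7,8,9}; region has {1,2,3,8,9} → only 5 remains.
row 1, column 9 = 9: in row 1, 9 can only go here (every other open cell in that row sees a 9).
row 1, column 1 = 7: in row 1, 7 can only go here (every other open cell in that row sees a 7).
row 2, column 1 = 4: in row 2, 4 can only go here (every other open cell in that row sees a 4).
row 2, column 9 = 7: in row 2, 7 can only go here (every other open cell in that row sees a 7).
row 3, column 1 = 6: row 3 has {2,5,7,9}; col 1 has {3,4,5,7,8,9}; region has {1,2,3,4,5,7,8,9} → only 6 remains.
row 3, column 4 = 8: in row 3, 8 can only go here (every other open cell in that row sees an 8).
row 3, column 9 = 4: in row 3, 4 can only go here (every other open cell in that row sees a 4).
row 4, column 2 = 5: in row 4, 5 can only go here (every other open cell in that row sees a 5).
row 4, column 3 = 6: in row 4, 6 can only go here (every other open cell in that row sees a 6).
row 6, column 7 = 9: in row 6, 9 can only go here (every other open cell in that row sees a 9).
row 6, column 3 = 7: in row 6, 7 can only go here (every other open cell in that row sees a 7).
row 7, column 3 = 3: row 7 has {5,6,8,9}; col 3 has {2,4,5,6,7,8,9}; region has {1,4,5,7,8,9} → only 3 remains.
row 7, column 4 = 7: row 7 has {3,5,6,8,9}; col 4 has {1,2,4,5,6,8}; region has {5,6,8,9} → only 7 remains.
row 7, column 6 = 1: row 7 has {3,5,6,7,8,9}; col 6 has {2,4,5,7,9}; region has {2,5,8,9} → only 1 remains.
row 7, column 8 = 4: row 7 has {1,3,5,6,7,8,9}; col 8 has {2,3,5,8,9}; region has {1,2,5,8,9} → only 4 remains.
row 8, column 4 = 3: row 8 has {4,5,8,9}; col 4 has {1,2,4,5,6,7,8}; region has {5,6,7,8,9} → only 3 remains.
row 8, column 9 = 6: row 8 has {3,4,5,8,9}; col 9 has {1,4,5,7,8,9}; region has {1,2,4,5,8,9} → only 6 remains.
row 9, column 4 = 9: row 9 has {5,7}; col 4 has {1,2,3,4,5,6,7,8}; region has {4,5,7} → only 9 remains.
row 1, column 6 = 6: row 1 has {2,3,4,5,7,8,9}; col 6 has {1,2,4,5,7,9}; region has {2,3,4,5,7,8,9} → only 6 remains.
row 2, column 6 = 3: row 2 has {1,2,4,5,7,8,9}; col 6 has {1,2,4,5,6,7,9}; region has {1,2,4,5,7,8,9} → only 3 remains.
row 2, column 7 = 6: row 2 has {1,2,3,4,5,7,8,9}; col 7 has {2,4,5,8,9}; region has {1,2,3,4,5,7,8,9} → only 6 remains.
row 3, column 3 = 1: row 3 has {2,4,5,6,7,8,9}; col 3 has {2,3,4,5,6,7,8,9}; region has {2,4,5,6,7,8,9} → only 1 remains.
row 6, column 2 = 6: row 6 has {1,2,4,5,7,8,9}; col 2 has {5,7,8,9}; region has {1,3,4,5,7,8,9} → only 6 remains.
row 6, column 9 = 3: row 6 has {1,2,4,5,6,7,8,9}; col 9 has {1,4,5,6,7,8,9}; region has {1,2,4,5,6,8,9} → only 3 remains.

867412953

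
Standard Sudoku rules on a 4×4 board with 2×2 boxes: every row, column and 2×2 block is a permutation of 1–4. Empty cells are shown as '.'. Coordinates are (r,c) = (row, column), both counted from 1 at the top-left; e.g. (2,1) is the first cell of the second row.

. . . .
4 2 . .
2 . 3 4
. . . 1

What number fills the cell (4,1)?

3

(2,3) = 1: row 2 has {2,4}; col 3 has {3}; box has {} → only 1 remains.
(2,4) = 3: row 2 has {1,2,4}; col 4 has {1,4}; box has {1} → only 3 remains.
(3,2) = 1: row 3 has {2,3,4}; col 2 has {2}; box has {2} → only 1 remains.
(4,1) = 3: row 4 has {1}; col 1 has {2,4}; box has {1,2} → only 3 remains.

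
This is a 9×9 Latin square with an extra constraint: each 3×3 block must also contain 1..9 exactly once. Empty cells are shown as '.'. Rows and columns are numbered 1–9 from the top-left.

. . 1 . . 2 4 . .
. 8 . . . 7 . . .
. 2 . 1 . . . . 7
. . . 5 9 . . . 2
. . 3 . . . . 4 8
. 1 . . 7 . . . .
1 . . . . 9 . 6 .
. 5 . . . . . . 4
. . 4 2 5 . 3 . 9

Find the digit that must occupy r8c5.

1

r5c4 = 6 (sole candidate).
r5c6 = 1 (sole candidate).
r7c9 = 5 (sole candidate).
r5c5 = 2 (sole candidate).
r9c8 = 1 (hidden single in row 9).
r4c7 = 1 (hidden single in row 4).
r2c9 = 1 (hidden single in row 2).
r8c5 = 1: in row 8, 1 can only go here (every other open cell in that row sees a 1).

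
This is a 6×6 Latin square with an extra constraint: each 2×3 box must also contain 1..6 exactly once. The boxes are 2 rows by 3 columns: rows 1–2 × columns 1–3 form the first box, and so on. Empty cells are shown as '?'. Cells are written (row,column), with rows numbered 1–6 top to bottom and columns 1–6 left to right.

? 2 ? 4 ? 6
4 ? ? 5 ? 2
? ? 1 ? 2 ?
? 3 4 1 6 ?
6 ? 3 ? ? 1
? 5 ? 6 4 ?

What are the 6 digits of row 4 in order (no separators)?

(1,3) = 5 (sole candidate).
(2,3) = 6 (sole candidate).
(3,1) = 5 (sole candidate).
(3,2) = 6 (sole candidate).
(3,4) = 3 (sole candidate).
(3,6) = 4 (sole candidate).
(4,1) = 2: row 4 has {1,3,4,6}; col 1 has {4,5,6}; box has {1,3,4,5,6} → only 2 remains.
(4,6) = 5: row 4 has {1,2,3,4,6}; col 6 has {1,2,4,6}; box has {1,2,3,4,6} → only 5 remains.

234165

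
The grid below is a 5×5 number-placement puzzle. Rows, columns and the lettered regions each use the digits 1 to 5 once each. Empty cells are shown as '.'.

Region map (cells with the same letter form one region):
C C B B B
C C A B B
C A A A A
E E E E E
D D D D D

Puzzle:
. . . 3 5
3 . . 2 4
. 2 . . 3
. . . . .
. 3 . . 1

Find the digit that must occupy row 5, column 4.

row 1, column 3 = 1 (sole candidate).
row 2, column 3 = 5 (sole candidate).
row 3, column 3 = 4 (sole candidate).
row 3, column 4 = 1 (sole candidate).
row 4, column 5 = 2 (sole candidate).
row 5, column 3 = 2 (sole candidate).
row 1, column 2 = 4 (sole candidate).
row 2, column 2 = 1 (sole candidate).
row 3, column 1 = 5 (sole candidate).
row 4, column 2 = 5 (sole candidate).
row 4, column 3 = 3 (sole candidate).
row 4, column 4 = 4 (sole candidate).
row 5, column 1 = 4 (sole candidate).
row 5, column 4 = 5: row 5 has {1,2,3,4}; col 4 has {1,2,3,4}; region has {1,2,3,4} → only 5 remains.

5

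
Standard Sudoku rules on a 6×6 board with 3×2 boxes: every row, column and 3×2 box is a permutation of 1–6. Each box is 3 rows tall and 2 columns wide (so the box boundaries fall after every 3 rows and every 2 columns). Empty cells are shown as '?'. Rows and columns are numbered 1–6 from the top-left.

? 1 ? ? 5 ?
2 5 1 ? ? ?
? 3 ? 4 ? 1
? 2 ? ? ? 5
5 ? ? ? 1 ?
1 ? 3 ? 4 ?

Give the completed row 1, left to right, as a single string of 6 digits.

r3c1 = 6 (sole candidate).
r3c5 = 2 (sole candidate).
r6c2 = 6 (sole candidate).
r6c6 = 2 (sole candidate).
r1c1 = 4: row 1 has {1,5}; col 1 has {1,2,5,6}; box has {1,2,3,5,6} → only 4 remains.
r3c3 = 5 (sole candidate).
r4c1 = 3 (sole candidate).
r4c5 = 6 (sole candidate).
r5c2 = 4 (sole candidate).
r5c6 = 3 (sole candidate).
r6c4 = 5 (sole candidate).
r1c6 = 6: row 1 has {1,4,5}; col 6 has {1,2,3,5}; box has {1,2,5} → only 6 remains.
r2c5 = 3 (sole candidate).
r2c6 = 4 (sole candidate).
r4c3 = 4 (sole candidate).
r4c4 = 1 (sole candidate).
r1c3 = 2: row 1 has {1,4,5,6}; col 3 has {1,3,4,5}; box has {1,4,5} → only 2 remains.
r1c4 = 3: row 1 has {1,2,4,5,6}; col 4 has {1,4,5}; box has {1,2,4,5} → only 3 remains.

412356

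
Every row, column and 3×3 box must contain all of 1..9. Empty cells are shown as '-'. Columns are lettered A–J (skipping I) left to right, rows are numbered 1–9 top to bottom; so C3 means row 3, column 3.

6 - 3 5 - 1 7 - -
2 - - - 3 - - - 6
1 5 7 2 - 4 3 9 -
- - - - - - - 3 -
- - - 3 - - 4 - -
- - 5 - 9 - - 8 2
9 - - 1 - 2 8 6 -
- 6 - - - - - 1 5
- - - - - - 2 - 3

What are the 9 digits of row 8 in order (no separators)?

762843915

E1 = 8: row 1 has {1,3,5,6,7}; col 5 has {3,9}; box has {1,2,3,4,5} → only 8 remains.
J1 = 4: row 1 has {1,3,5,6,7,8}; col 9 has {2,3,5,6}; box has {3,6,7,9} → only 4 remains.
H2 = 5: row 2 has {2,3,6}; col 8 has {1,3,6,8,9}; box has {3,4,6,7,9} → only 5 remains.
E3 = 6: row 3 has {1,2,3,4,5,7,9}; col 5 has {3,8,9}; box has {1,2,3,4,5,8} → only 6 remains.
J3 = 8: row 3 has {1,2,3,4,5,6,7,9}; col 9 has {2,3,4,5,6}; box has {3,4,5,6,7,9} → only 8 remains.
H5 = 7: row 5 has {3,4}; col 8 has {1,3,5,6,8,9}; box has {2,3,4,8} → only 7 remains.
C7 = 4: row 7 has {1,2,6,8,9}; col 3 has {3,5,7}; box has {6,9} → only 4 remains.
J7 = 7: row 7 has {1,2,4,6,8,9}; col 9 has {2,3,4,5,6,8}; box has {1,2,3,5,6,8} → only 7 remains.
G8 = 9: row 8 has {1,5,6}; col 7 has {2,3,4,7,8}; box has {1,2,3,5,6,7,8} → only 9 remains.
H9 = 4: row 9 has {2,3}; col 8 has {1,3,5,6,7,8,9}; box has {1,2,3,5,6,7,8,9} → only 4 remains.
B1 = 9: row 1 has {1,3,4,5,6,7,8}; col 2 has {5,6}; box has {1,2,3,5,6,7} → only 9 remains.
H1 = 2: row 1 has {1,3,4,5,6,7,8,9}; col 8 has {1,3,4,5,6,7,8,9}; box has {3,4,5,6,7,8,9} → only 2 remains.
C2 = 8: row 2 has {2,3,5,6}; col 3 has {3,4,5,7}; box has {1,2,3,5,6,7,9} → only 8 remains.
G2 = 1: row 2 has {2,3,5,6,8}; col 7 has {2,3,4,7,8,9}; box has {2,3,4,5,6,7,8,9} → only 1 remains.
A5 = 8: row 5 has {3,4,7}; col 1 has {1,2,6,9}; box has {5} → only 8 remains.
G6 = 6: row 6 has {2,5,8,9}; col 7 has {1,2,3,4,7,8,9}; box has {2,3,4,7,8} → only 6 remains.
B7 = 3: row 7 has {1,2,4,6,7,8,9}; col 2 has {5,6,9}; box has {4,6,9} → only 3 remains.
E7 = 5: row 7 has {1,2,3,4,6,7,8,9}; col 5 has {3,6,8,9}; box has {1,2} → only 5 remains.
A8 = 7: row 8 has {1,5,6,9}; col 1 has {1,2,6,8,9}; box has {3,4,6,9} → only 7 remains.
C8 = 2: row 8 has {1,5,6,7,9}; col 3 has {3,4,5,7,8}; box has {3,4,6,7,9} → only 2 remains.
E8 = 4: row 8 has {1,2,5,6,7,9}; col 5 has {3,5,6,8,9}; box has {1,2,5} → only 4 remains.
A9 = 5: row 9 has {2,3,4}; col 1 has {1,2,6,7,8,9}; box has {2,3,4,6,7,9} → only 5 remains.
C9 = 1: row 9 has {2,3,4,5}; col 3 has {2,3,4,5,7,8}; box has {2,3,4,5,6,7,9} → only 1 remains.
E9 = 7: row 9 has {1,2,3,4,5}; col 5 has {3,4,5,6,8,9}; box has {1,2,4,5} → only 7 remains.
B2 = 4: row 2 has {1,2,3,5,6,8}; col 2 has {3,5,6,9}; box has {1,2,3,5,6,7,8,9} → only 4 remains.
A4 = 4: row 4 has {3}; col 1 has {1,2,5,6,7,8,9}; box has {5,8} → only 4 remains.
G4 = 5: row 4 has {3,4}; col 7 has {1,2,3,4,6,7,8,9}; box has {2,3,4,6,7,8} → only 5 remains.
A6 = 3: row 6 has {2,5,6,8,9}; col 1 has {1,2,4,5,6,7,8,9}; box has {4,5,8} → only 3 remains.
F6 = 7: row 6 has {2,3,5,6,8,9}; col 6 has {1,2,4}; box has {3,9} → only 7 remains.
D8 = 8: row 8 has {1,2,4,5,6,7,9}; col 4 has {1,2,3,5}; box has {1,2,4,5,7} → only 8 remains.
F8 = 3: row 8 has {1,2,4,5,6,7,8,9}; col 6 has {1,2,4,7}; box has {1,2,4,5,7,8} → only 3 remains.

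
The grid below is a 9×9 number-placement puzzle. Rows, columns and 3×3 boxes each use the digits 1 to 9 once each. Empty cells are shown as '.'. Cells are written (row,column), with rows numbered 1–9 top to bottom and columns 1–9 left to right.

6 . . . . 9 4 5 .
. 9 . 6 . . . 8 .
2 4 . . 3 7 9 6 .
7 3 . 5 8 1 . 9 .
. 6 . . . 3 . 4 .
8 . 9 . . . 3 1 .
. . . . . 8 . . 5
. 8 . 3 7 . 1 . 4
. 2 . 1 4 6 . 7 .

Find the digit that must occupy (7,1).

(3,4) = 8 (sole candidate).
(3,9) = 1 (sole candidate).
(6,2) = 5 (sole candidate).
(8,8) = 2 (sole candidate).
(9,7) = 8 (sole candidate).
(1,4) = 2 (sole candidate).
(1,5) = 1 (sole candidate).
(2,5) = 5 (sole candidate).
(2,6) = 4 (sole candidate).
(3,3) = 5 (sole candidate).
(5,1) = 1 (sole candidate).
(5,3) = 2 (sole candidate).
(5,5) = 9 (sole candidate).
(6,6) = 2 (sole candidate).
(7,4) = 9 (sole candidate).
(7,5) = 2 (sole candidate).
(7,7) = 6 (sole candidate).
(7,8) = 3 (sole candidate).
(8,3) = 6 (sole candidate).
(8,6) = 5 (sole candidate).
(9,3) = 3 (sole candidate).
(9,9) = 9 (sole candidate).
(1,2) = 7 (sole candidate).
(1,3) = 8 (sole candidate).
(1,9) = 3 (sole candidate).
(2,1) = 3 (sole candidate).
(2,3) = 1 (sole candidate).
(4,3) = 4 (sole candidate).
(4,7) = 2 (sole candidate).
(4,9) = 6 (sole candidate).
(5,4) = 7 (sole candidate).
(5,7) = 5 (sole candidate).
(5,9) = 8 (sole candidate).
(6,4) = 4 (sole candidate).
(6,5) = 6 (sole candidate).
(6,9) = 7 (sole candidate).
(7,1) = 4: row 7 has {2,3,5,6,8,9}; col 1 has {1,2,3,6,7,8}; box has {2,3,6,8} → only 4 remains.

4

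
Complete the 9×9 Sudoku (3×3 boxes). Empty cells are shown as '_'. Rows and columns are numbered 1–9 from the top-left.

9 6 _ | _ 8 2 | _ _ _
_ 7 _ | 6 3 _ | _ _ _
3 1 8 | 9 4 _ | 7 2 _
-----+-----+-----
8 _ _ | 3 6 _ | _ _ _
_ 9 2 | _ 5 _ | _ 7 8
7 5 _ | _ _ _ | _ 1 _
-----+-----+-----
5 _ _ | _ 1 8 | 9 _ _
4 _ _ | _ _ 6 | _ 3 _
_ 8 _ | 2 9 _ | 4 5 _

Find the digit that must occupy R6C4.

R1C8 = 4: row 1 has {2,6,8,9}; col 8 has {1,2,3,5,7}; box has {2,7} → only 4 remains.
R2C1 = 2: row 2 has {3,6,7}; col 1 has {3,4,5,7,8,9}; box has {1,3,6,7,8,9} → only 2 remains.
R3C6 = 5: row 3 has {1,2,3,4,7,8,9}; col 6 has {2,6,8}; box has {2,3,4,6,8,9} → only 5 remains.
R3C9 = 6: row 3 has {1,2,3,4,5,7,8,9}; col 9 has {8}; box has {2,4,7} → only 6 remains.
R4C2 = 4: row 4 has {3,6,8}; col 2 has {1,5,6,7,8,9}; box has {2,5,7,8,9} → only 4 remains.
R4C3 = 1: row 4 has {3,4,6,8}; col 3 has {2,8}; box has {2,4,5,7,8,9} → only 1 remains.
R4C8 = 9: row 4 has {1,3,4,6,8}; col 8 has {1,2,3,4,5,7}; box has {1,7,8} → only 9 remains.
R5C1 = 6: row 5 has {2,5,7,8,9}; col 1 has {2,3,4,5,7,8,9}; box has {1,2,4,5,7,8,9} → only 6 remains.
R5C7 = 3: row 5 has {2,5,6,7,8,9}; col 7 has {4,7,9}; box has {1,7,8,9} → only 3 remains.
R6C3 = 3: row 6 has {1,5,7}; col 3 has {1,2,8}; box has {1,2,4,5,6,7,8,9} → only 3 remains.
R6C5 = 2: row 6 has {1,3,5,7}; col 5 has {1,3,4,5,6,8,9}; box has {3,5,6} → only 2 remains.
R6C7 = 6: row 6 has {1,2,3,5,7}; col 7 has {3,4,7,9}; box has {1,3,7,8,9} → only 6 remains.
R6C9 = 4: row 6 has {1,2,3,5,6,7}; col 9 has {6,8}; box has {1,3,6,7,8,9} → only 4 remains.
R7C8 = 6: row 7 has {1,5,8,9}; col 8 has {1,2,3,4,5,7,9}; box has {3,4,5,9} → only 6 remains.
R8C2 = 2: row 8 has {3,4,6}; col 2 has {1,4,5,6,7,8,9}; box has {4,5,8} → only 2 remains.
R8C5 = 7: row 8 has {2,3,4,6}; col 5 has {1,2,3,4,5,6,8,9}; box has {1,2,6,8,9} → only 7 remains.
R8C9 = 1: row 8 has {2,3,4,6,7}; col 9 has {4,6,8}; box has {3,4,5,6,9} → only 1 remains.
R9C1 = 1: row 9 has {2,4,5,8,9}; col 1 has {2,3,4,5,6,7,8,9}; box has {2,4,5,8} → only 1 remains.
R9C6 = 3: row 9 has {1,2,4,5,8,9}; col 6 has {2,5,6,8}; box has {1,2,6,7,8,9} → only 3 remains.
R9C9 = 7: row 9 has {1,2,3,4,5,8,9}; col 9 has {1,4,6,8}; box has {1,3,4,5,6,9} → only 7 remains.
R1C3 = 5: row 1 has {2,4,6,8,9}; col 3 has {1,2,3,8}; box has {1,2,3,6,7,8,9} → only 5 remains.
R1C7 = 1: row 1 has {2,4,5,6,8,9}; col 7 has {3,4,6,7,9}; box has {2,4,6,7} → only 1 remains.
R1C9 = 3: row 1 has {1,2,4,5,6,8,9}; col 9 has {1,4,6,7,8}; box has {1,2,4,6,7} → only 3 remains.
R2C3 = 4: row 2 has {2,3,6,7}; col 3 has {1,2,3,5,8}; box has {1,2,3,5,6,7,8,9} → only 4 remains.
R2C6 = 1: row 2 has {2,3,4,6,7}; col 6 has {2,3,5,6,8}; box has {2,3,4,5,6,8,9} → only 1 remains.
R2C8 = 8: row 2 has {1,2,3,4,6,7}; col 8 has {1,2,3,4,5,6,7,9}; box has {1,2,3,4,6,7} → only 8 remains.
R4C6 = 7: row 4 has {1,3,4,6,8,9}; col 6 has {1,2,3,5,6,8}; box has {2,3,5,6} → only 7 remains.
R5C6 = 4: row 5 has {2,3,5,6,7,8,9}; col 6 has {1,2,3,5,6,7,8}; box has {2,3,5,6,7} → only 4 remains.
R6C4 = 8: row 6 has {1,2,3,4,5,6,7}; col 4 has {2,3,6,9}; box has {2,3,4,5,6,7} → only 8 remains.

8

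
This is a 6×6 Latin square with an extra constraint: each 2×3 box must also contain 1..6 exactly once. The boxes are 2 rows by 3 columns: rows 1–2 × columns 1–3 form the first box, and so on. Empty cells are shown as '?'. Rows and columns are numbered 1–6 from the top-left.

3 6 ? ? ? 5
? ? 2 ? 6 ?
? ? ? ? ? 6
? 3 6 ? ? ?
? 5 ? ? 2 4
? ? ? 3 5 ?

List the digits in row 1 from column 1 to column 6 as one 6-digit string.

R6C6 = 1: row 6 has {3,5}; col 6 has {4,5,6}; box has {2,3,4,5} → only 1 remains.
R2C6 = 3: row 2 has {2,6}; col 6 has {1,4,5,6}; box has {5,6} → only 3 remains.
R4C6 = 2: row 4 has {3,6}; col 6 has {1,3,4,5,6}; box has {6} → only 2 remains.
R5C4 = 6: row 5 has {2,4,5}; col 4 has {3}; box has {1,2,3,4,5} → only 6 remains.
R6C3 = 4: row 6 has {1,3,5}; col 3 has {2,6}; box has {5} → only 4 remains.
R1C3 = 1: row 1 has {3,5,6}; col 3 has {2,4,6}; box has {2,3,6} → only 1 remains.
R1C5 = 4: row 1 has {1,3,5,6}; col 5 has {2,5,6}; box has {3,5,6} → only 4 remains.
R2C2 = 4: row 2 has {2,3,6}; col 2 has {3,5,6}; box has {1,2,3,6} → only 4 remains.
R2C4 = 1: row 2 has {2,3,4,6}; col 4 has {3,6}; box has {3,4,5,6} → only 1 remains.
R3C3 = 5: row 3 has {6}; col 3 has {1,2,4,6}; box has {3,6} → only 5 remains.
R3C4 = 4: row 3 has {5,6}; col 4 has {1,3,6}; box has {2,6} → only 4 remains.
R4C4 = 5: row 4 has {2,3,6}; col 4 has {1,3,4,6}; box has {2,4,6} → only 5 remains.
R4C5 = 1: row 4 has {2,3,5,6}; col 5 has {2,4,5,6}; box has {2,4,5,6} → only 1 remains.
R5C1 = 1: row 5 has {2,4,5,6}; col 1 has {3}; box has {4,5} → only 1 remains.
R5C3 = 3: row 5 has {1,2,4,5,6}; col 3 has {1,2,4,5,6}; box has {1,4,5} → only 3 remains.
R6C2 = 2: row 6 has {1,3,4,5}; col 2 has {3,4,5,6}; box has {1,3,4,5} → only 2 remains.
R1C4 = 2: row 1 has {1,3,4,5,6}; col 4 has {1,3,4,5,6}; box has {1,3,4,5,6} → only 2 remains.

361245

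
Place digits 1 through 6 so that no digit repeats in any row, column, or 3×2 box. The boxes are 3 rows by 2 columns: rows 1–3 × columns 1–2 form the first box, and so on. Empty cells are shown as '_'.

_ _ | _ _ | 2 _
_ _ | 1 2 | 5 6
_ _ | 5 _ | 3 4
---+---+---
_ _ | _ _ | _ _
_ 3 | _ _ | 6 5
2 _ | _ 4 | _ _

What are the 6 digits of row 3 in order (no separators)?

125634

R1C6 = 1: row 1 has {2}; col 6 has {4,5,6}; box has {2,3,4,5,6} → only 1 remains.
R2C2 = 4: row 2 has {1,2,5,6}; col 2 has {3}; box has {} → only 4 remains.
R3C4 = 6: row 3 has {3,4,5}; col 4 has {2,4}; box has {1,2,5} → only 6 remains.
R5C3 = 2: row 5 has {3,5,6}; col 3 has {1,5}; box has {4} → only 2 remains.
R5C4 = 1: row 5 has {2,3,5,6}; col 4 has {2,4,6}; box has {2,4} → only 1 remains.
R6C5 = 1: row 6 has {2,4}; col 5 has {2,3,5,6}; box has {5,6} → only 1 remains.
R6C6 = 3: row 6 has {1,2,4}; col 6 has {1,4,5,6}; box has {1,5,6} → only 3 remains.
R1C4 = 3: row 1 has {1,2}; col 4 has {1,2,4,6}; box has {1,2,5,6} → only 3 remains.
R2C1 = 3: row 2 has {1,2,4,5,6}; col 1 has {2}; box has {4} → only 3 remains.
R3C1 = 1: row 3 has {3,4,5,6}; col 1 has {2,3}; box has {3,4} → only 1 remains.
R3C2 = 2: row 3 has {1,3,4,5,6}; col 2 has {3,4}; box has {1,3,4} → only 2 remains.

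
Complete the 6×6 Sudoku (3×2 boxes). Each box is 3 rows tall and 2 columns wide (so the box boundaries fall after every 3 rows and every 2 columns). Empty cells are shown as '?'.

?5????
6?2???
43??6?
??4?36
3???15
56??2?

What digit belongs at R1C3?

3

R1C5 = 4: row 1 has {5}; col 5 has {1,2,3,6}; box has {6} → only 4 remains.
R2C2 = 1: row 2 has {2,6}; col 2 has {3,5,6}; box has {3,4,5,6} → only 1 remains.
R2C5 = 5: row 2 has {1,2,6}; col 5 has {1,2,3,4,6}; box has {4,6} → only 5 remains.
R2C6 = 3: row 2 has {1,2,5,6}; col 6 has {5,6}; box has {4,5,6} → only 3 remains.
R4C2 = 2: row 4 has {3,4,6}; col 2 has {1,3,5,6}; box has {3,5,6} → only 2 remains.
R5C2 = 4: row 5 has {1,3,5}; col 2 has {1,2,3,5,6}; box has {2,3,5,6} → only 4 remains.
R5C3 = 6: row 5 has {1,3,4,5}; col 3 has {2,4}; box has {4} → only 6 remains.
R5C4 = 2: row 5 has {1,3,4,5,6}; col 4 has {}; box has {4,6} → only 2 remains.
R6C6 = 4: row 6 has {2,5,6}; col 6 has {3,5,6}; box has {1,2,3,5,6} → only 4 remains.
R1C1 = 2: row 1 has {4,5}; col 1 has {3,4,5,6}; box has {1,3,4,5,6} → only 2 remains.
R1C6 = 1: row 1 has {2,4,5}; col 6 has {3,4,5,6}; box has {3,4,5,6} → only 1 remains.
R2C4 = 4: row 2 has {1,2,3,5,6}; col 4 has {2}; box has {2} → only 4 remains.
R3C6 = 2: row 3 has {3,4,6}; col 6 has {1,3,4,5,6}; box has {1,3,4,5,6} → only 2 remains.
R4C1 = 1: row 4 has {2,3,4,6}; col 1 has {2,3,4,5,6}; box has {2,3,4,5,6} → only 1 remains.
R4C4 = 5: row 4 has {1,2,3,4,6}; col 4 has {2,4}; box has {2,4,6} → only 5 remains.
R1C3 = 3: row 1 has {1,2,4,5}; col 3 has {2,4,6}; box has {2,4} → only 3 remains.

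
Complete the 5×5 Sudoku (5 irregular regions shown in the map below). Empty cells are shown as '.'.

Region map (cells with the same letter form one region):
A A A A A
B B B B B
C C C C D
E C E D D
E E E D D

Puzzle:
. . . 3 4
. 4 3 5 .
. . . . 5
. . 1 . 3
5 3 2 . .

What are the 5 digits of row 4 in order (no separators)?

R1C3 = 5: row 1 has {3,4}; col 3 has {1,2,3}; region has {3,4} → only 5 remains.
R3C3 = 4: row 3 has {5}; col 3 has {1,2,3,5}; region has {} → only 4 remains.
R4C1 = 4: row 4 has {1,3}; col 1 has {5}; region has {1,2,3,5} → only 4 remains.
R4C4 = 2: row 4 has {1,3,4}; col 4 has {3,5}; region has {3,5} → only 2 remains.
R5C5 = 1: row 5 has {2,3,5}; col 5 has {3,4,5}; region has {2,3,5} → only 1 remains.
R2C5 = 2: row 2 has {3,4,5}; col 5 has {1,3,4,5}; region has {3,4,5} → only 2 remains.
R3C4 = 1: row 3 has {4,5}; col 4 has {2,3,5}; region has {4} → only 1 remains.
R4C2 = 5: row 4 has {1,2,3,4}; col 2 has {3,4}; region has {1,4} → only 5 remains.

45123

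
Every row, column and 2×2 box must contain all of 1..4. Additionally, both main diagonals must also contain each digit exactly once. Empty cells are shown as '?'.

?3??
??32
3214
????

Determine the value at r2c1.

1

r1c3 = 4: row 1 has {3}; col 3 has {1,3}; box has {2,3} → only 4 remains.
r1c4 = 1: row 1 has {3,4}; col 4 has {2,4}; box has {2,3,4}; anti-diagonal has {2,3} → only 1 remains.
r2c2 = 4: row 2 has {2,3}; col 2 has {2,3}; box has {3}; main diagonal has {1} → only 4 remains.
r4c1 = 4: row 4 has {}; col 1 has {3}; box has {2,3}; anti-diagonal has {1,2,3} → only 4 remains.
r4c2 = 1: row 4 has {4}; col 2 has {2,3,4}; box has {2,3,4} → only 1 remains.
r4c3 = 2: row 4 has {1,4}; col 3 has {1,3,4}; box has {1,4} → only 2 remains.
r4c4 = 3: row 4 has {1,2,4}; col 4 has {1,2,4}; box has {1,2,4}; main diagonal has {1,4} → only 3 remains.
r1c1 = 2: row 1 has {1,3,4}; col 1 has {3,4}; box has {3,4}; main diagonal has {1,3,4} → only 2 remains.
r2c1 = 1: row 2 has {2,3,4}; col 1 has {2,3,4}; box has {2,3,4} → only 1 remains.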